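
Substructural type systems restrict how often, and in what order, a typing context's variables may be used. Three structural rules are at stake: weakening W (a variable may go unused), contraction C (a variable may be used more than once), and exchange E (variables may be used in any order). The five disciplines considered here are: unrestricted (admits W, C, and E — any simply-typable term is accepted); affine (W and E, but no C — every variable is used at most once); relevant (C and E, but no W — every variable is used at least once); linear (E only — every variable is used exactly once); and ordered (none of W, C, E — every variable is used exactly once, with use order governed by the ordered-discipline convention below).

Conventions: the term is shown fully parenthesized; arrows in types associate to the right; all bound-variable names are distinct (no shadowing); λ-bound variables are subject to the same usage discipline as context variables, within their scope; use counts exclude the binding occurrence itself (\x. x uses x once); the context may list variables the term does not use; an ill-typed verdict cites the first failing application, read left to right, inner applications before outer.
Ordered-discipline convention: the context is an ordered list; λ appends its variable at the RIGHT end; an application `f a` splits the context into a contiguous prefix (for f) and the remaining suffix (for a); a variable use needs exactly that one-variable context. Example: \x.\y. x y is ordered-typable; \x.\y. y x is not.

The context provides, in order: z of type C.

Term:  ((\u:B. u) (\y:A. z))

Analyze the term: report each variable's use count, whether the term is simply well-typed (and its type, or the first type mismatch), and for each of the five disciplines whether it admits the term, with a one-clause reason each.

variable uses: z ×1; u (λ-bound) ×1; y (λ-bound) ×0
use order (left to right): u, z
typing: ill-typed: an argument A → C mismatches the expected B
ordered: ✗, a type mismatch blocks all five
linear: ✗, the type mismatch rejects it
affine: ✗, not simply typable
relevant: ✗, fails simple typing
unrestricted: ✗, a type mismatch blocks all five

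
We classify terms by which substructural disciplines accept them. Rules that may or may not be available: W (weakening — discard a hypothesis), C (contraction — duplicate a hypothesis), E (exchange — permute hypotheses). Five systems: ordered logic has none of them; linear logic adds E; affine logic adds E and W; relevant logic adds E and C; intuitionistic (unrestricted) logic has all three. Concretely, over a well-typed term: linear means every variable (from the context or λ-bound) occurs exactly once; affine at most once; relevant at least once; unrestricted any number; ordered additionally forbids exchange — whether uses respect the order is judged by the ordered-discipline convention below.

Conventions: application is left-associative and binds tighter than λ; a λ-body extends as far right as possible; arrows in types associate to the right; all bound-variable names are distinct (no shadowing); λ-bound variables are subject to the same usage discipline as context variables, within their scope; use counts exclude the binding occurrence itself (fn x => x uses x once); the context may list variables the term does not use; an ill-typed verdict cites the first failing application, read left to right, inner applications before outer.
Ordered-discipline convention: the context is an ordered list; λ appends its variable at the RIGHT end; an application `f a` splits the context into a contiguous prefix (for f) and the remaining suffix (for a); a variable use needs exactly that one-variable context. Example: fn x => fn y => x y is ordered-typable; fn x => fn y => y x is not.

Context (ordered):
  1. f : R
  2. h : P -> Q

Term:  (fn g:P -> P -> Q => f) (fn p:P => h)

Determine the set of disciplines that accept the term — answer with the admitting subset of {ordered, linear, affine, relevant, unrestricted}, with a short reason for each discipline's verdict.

accepted by: affine, unrestricted
counts: f ×1; h ×1; g (λ-bound) ×0; p (λ-bound) ×0
left-to-right use order: f, h
typing: well-typed at R
ordered: ✗, g, p never used (weakening)
linear: ✗, g, p never used (weakening)
affine: ✓, no duplicate uses among f, h, g, p
relevant: ✗, g, p never used (weakening)
unrestricted: ✓, simply typable at R; W, C, E all held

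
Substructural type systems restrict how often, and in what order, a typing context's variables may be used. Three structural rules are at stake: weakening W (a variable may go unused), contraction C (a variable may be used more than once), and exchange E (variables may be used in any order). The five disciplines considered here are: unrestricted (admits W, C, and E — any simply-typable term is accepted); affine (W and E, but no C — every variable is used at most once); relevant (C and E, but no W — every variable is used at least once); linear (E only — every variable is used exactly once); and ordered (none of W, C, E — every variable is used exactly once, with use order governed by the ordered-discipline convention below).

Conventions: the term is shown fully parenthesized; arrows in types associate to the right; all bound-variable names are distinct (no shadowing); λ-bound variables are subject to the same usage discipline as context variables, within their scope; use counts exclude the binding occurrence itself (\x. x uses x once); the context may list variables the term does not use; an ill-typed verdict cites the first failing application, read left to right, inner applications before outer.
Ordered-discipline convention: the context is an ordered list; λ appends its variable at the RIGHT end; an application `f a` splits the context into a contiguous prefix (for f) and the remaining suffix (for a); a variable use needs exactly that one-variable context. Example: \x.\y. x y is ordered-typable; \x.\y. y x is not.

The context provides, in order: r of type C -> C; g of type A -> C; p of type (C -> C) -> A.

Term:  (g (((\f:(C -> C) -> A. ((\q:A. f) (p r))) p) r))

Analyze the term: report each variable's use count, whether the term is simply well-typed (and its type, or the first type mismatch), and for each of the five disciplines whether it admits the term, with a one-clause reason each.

variable uses: r: 2×, g: 1×, p: 2×, f (bound): 1×, q (bound): 0×
uses in reading order: g, f, p, r, p, r
typing: the term checks, with type C
ordered: ✗, repeated use of r ×2, p ×2; q never used (weakening)
linear: ✗, repeated use of r ×2, p ×2; q never used (weakening)
affine: ✗, repeated use of r ×2, p ×2
relevant: ✗, q never used (weakening)
unrestricted: ✓, simply typable at C; W, C, E all held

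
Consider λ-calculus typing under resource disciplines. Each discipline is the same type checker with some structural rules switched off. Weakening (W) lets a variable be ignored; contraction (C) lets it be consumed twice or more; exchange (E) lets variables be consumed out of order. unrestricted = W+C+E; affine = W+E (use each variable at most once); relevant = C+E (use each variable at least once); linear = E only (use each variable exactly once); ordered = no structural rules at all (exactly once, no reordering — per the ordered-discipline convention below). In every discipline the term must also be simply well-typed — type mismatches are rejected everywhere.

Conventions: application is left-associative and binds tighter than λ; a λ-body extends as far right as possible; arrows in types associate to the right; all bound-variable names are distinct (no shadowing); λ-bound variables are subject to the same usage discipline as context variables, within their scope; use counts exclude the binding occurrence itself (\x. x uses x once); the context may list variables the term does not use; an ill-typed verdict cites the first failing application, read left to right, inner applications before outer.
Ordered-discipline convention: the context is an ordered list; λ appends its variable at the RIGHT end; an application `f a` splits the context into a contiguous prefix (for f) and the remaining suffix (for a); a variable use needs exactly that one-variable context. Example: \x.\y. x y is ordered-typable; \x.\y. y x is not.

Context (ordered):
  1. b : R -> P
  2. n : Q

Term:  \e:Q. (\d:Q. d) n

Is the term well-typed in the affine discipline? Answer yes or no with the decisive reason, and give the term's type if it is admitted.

yes — b, n, e, d: no repeats, contraction unneeded; term : Q -> Q
usage: b: 0×; n: 1×; e (λ-bound): 0×; d (λ-bound): 1×
order of uses: d, n
typing: well-typed — term : Q -> Q
summary: ordered ✗, linear ✗, affine ✓, relevant ✗, unrestricted ✓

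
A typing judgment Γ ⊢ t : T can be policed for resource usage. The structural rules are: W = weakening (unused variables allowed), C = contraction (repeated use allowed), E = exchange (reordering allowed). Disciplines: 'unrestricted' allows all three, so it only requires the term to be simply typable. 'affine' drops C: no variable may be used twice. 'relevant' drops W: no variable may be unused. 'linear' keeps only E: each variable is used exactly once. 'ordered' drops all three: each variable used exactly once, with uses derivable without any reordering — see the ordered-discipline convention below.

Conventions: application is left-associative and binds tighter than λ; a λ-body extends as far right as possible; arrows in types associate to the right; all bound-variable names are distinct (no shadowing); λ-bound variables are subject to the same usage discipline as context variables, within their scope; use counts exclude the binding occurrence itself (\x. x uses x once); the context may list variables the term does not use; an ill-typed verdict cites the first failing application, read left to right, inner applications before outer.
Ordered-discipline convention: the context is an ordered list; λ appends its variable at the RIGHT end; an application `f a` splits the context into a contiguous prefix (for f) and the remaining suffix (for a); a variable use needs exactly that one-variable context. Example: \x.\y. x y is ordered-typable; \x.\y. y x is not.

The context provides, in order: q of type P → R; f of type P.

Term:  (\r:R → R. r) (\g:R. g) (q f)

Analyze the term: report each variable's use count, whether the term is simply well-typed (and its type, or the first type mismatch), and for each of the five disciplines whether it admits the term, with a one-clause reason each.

variable uses: q: 1×, f: 1×, r [bound]: 1×, g [bound]: 1×
use order (left to right): r, g, q, f
typing: the term checks, with type R
ordered: ✓ — q, f, r, g once each; derivable with no W/C/E
linear: ✓ — single use per variable (q, f, r, g)
affine: ✓ — q, f, r, g: no repeats, contraction unneeded
relevant: ✓ — q, f, r, g: all used, weakening unneeded
unrestricted: ✓ — well-typed at R; no restrictions here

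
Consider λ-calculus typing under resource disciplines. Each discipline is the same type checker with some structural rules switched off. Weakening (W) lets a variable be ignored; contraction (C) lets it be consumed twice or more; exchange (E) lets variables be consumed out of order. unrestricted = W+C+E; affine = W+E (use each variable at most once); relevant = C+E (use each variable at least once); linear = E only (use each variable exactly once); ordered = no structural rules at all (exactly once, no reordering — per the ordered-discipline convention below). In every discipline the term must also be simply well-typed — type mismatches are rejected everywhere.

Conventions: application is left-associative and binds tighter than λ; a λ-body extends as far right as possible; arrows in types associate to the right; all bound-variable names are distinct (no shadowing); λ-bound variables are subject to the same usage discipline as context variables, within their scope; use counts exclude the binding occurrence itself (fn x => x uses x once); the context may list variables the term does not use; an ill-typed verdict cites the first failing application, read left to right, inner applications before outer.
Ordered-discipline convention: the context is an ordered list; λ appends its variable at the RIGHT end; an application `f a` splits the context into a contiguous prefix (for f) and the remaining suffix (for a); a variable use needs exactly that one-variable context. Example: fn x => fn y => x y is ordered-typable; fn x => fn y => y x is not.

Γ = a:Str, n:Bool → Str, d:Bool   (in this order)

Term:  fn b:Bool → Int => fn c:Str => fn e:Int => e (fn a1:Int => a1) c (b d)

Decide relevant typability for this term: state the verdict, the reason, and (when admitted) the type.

no — fails simple typing
usage: a ×0, n ×0, d ×1, b (λ-bound) ×1, c (λ-bound) ×1, e (λ-bound) ×1, a1 (λ-bound) ×1
left-to-right use order: e, a1, c, b, d
typing: ill-typed: applying a non-function (Int)
all disciplines: ordered ✗; linear ✗; affine ✗; relevant ✗; unrestricted ✗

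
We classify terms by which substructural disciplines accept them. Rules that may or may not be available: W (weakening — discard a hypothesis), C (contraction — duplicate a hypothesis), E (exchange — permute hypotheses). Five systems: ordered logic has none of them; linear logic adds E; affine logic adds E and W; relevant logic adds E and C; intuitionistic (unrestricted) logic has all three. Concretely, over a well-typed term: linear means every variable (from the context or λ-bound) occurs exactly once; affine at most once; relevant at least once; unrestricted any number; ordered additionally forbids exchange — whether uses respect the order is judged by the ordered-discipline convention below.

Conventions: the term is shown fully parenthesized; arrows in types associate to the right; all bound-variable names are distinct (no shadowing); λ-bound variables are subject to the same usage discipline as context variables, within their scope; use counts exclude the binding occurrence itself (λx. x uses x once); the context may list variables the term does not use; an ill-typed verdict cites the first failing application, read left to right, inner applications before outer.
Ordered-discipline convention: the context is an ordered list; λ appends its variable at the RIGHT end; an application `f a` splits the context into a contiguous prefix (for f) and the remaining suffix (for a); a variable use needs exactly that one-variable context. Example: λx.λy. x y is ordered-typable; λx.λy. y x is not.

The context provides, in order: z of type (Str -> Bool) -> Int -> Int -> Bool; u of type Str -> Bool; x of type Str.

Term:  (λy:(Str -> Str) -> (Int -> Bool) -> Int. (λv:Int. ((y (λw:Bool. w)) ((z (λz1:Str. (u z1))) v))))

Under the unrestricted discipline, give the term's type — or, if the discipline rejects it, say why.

not well-typed under unrestricted — not simply typable
usage: z=1; u=1; x=0; y (bound)=1; v (bound)=1; w (bound)=1; z1 (bound)=1
use order (left to right): y, w, z, u, z1, v
typing: ill-typed: argument of type Bool -> Bool where Str -> Str is required
all disciplines: ordered ✗ · linear ✗ · affine ✗ · relevant ✗ · unrestricted ✗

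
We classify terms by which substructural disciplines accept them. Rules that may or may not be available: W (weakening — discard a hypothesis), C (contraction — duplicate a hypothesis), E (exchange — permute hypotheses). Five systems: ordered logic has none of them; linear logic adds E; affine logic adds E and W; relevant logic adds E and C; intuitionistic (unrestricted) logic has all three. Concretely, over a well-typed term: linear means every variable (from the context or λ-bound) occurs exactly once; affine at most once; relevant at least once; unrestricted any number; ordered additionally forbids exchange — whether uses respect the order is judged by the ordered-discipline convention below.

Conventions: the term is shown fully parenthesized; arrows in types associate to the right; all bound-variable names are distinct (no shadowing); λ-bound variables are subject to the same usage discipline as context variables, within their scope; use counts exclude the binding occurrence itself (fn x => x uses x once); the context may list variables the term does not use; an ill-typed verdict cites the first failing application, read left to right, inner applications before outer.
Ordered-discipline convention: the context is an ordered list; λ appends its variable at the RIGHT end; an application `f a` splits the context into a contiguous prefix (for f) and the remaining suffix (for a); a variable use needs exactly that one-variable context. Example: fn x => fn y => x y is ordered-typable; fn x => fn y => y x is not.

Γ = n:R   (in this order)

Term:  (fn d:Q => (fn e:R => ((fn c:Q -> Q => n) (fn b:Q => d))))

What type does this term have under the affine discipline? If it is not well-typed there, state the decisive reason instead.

term : Q -> R -> R
use counts: n: 1×; d (λ-bound): 1×; e (λ-bound): 0×; c (λ-bound): 0×; b (λ-bound): 0×
order of uses: n, d
typing: the term checks, with type Q -> R -> R
across the five disciplines: ordered ✗ · linear ✗ · affine ✓ · relevant ✗ · unrestricted ✓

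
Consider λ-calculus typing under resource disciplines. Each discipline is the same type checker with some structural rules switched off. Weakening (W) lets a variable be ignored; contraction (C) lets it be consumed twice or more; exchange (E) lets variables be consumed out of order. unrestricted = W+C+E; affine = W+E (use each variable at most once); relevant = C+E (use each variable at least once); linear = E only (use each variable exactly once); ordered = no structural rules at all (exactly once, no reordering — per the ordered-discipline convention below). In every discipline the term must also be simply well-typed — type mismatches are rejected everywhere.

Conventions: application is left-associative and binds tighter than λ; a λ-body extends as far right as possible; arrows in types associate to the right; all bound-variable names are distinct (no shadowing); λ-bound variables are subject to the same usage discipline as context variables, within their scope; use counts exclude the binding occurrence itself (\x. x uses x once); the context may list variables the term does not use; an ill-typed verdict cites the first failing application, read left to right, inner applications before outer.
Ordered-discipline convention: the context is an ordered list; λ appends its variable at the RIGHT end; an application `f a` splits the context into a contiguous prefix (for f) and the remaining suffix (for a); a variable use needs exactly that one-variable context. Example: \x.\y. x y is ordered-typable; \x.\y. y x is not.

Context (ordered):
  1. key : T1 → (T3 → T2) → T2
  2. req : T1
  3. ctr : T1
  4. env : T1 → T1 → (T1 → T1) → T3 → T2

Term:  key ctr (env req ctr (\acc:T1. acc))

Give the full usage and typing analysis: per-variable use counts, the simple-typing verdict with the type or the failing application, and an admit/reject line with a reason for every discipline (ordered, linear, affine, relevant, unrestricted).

counts: key: 1; req: 1; ctr: 2; env: 1; acc (bound): 1
uses in reading order: key, ctr, env, req, ctr, acc
typing: well-typed at T2
ordered: ✗ — ctr ×2 used more than once (contraction)
linear: ✗ — ctr ×2 used more than once (contraction)
affine: ✗ — ctr ×2 used more than once (contraction)
relevant: ✓ — every one of key, req, ctr, env, acc appears
unrestricted: ✓ — type-checks (T2) and nothing is barred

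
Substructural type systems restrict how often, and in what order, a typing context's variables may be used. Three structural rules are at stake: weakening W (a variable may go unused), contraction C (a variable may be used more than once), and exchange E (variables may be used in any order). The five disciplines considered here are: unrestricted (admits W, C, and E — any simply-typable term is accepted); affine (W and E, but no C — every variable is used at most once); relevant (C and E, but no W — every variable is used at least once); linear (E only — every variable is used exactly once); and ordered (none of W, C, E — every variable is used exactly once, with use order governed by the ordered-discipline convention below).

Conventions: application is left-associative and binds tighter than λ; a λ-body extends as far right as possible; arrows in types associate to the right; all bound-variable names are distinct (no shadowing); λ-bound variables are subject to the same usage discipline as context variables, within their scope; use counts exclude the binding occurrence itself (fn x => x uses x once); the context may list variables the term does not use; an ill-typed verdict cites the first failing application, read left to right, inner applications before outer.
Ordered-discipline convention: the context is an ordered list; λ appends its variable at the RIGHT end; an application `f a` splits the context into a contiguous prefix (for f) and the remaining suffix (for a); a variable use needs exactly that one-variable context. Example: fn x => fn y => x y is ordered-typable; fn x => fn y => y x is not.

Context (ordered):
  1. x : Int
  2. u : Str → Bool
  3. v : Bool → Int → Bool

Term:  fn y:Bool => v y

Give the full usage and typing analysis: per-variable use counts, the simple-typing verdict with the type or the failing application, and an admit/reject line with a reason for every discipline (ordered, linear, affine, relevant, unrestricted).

variable uses: x: 0×; u: 0×; v: 1×; y (bound): 1×
use order (left to right): v, y
typing: ✓ — Bool → Int → Bool
ordered: ✗ — unused: x, u — weakening required
linear: ✗ — unused: x, u — weakening required
affine: ✓ — none of x, u, v, y used more than once
relevant: ✗ — unused: x, u — weakening required
unrestricted: ✓ — type-checks (Bool → Int → Bool) and nothing is barred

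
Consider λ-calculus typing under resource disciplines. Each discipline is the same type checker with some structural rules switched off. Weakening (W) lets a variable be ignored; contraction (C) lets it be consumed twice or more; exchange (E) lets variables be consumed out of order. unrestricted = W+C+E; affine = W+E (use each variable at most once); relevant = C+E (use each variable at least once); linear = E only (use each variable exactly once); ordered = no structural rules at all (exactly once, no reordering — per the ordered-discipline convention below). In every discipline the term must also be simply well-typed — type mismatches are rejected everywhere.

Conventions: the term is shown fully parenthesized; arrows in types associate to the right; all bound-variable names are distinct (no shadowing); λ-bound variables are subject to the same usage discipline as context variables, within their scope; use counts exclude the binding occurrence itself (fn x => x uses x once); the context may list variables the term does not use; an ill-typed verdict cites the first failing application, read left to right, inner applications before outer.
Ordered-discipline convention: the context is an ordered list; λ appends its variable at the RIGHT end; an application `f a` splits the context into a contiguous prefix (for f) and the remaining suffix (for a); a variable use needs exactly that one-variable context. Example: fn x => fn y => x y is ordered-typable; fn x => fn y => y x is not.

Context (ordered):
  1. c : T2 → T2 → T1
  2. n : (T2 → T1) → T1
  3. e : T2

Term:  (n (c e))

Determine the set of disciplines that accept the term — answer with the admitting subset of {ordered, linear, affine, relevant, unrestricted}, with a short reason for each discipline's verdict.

admitted in: linear, affine, relevant, unrestricted
usage: c ×1, n ×1, e ×1
left-to-right use order: n, c, e
typing: well-typed at T1
ordered: ✗, no contiguous prefix/suffix split fits n, c, e
linear: ✓, exactly-once usage across c, n, e
affine: ✓, none of c, n, e used more than once
relevant: ✓, none of c, n, e goes unused
unrestricted: ✓, type-checks (T1) and nothing is barred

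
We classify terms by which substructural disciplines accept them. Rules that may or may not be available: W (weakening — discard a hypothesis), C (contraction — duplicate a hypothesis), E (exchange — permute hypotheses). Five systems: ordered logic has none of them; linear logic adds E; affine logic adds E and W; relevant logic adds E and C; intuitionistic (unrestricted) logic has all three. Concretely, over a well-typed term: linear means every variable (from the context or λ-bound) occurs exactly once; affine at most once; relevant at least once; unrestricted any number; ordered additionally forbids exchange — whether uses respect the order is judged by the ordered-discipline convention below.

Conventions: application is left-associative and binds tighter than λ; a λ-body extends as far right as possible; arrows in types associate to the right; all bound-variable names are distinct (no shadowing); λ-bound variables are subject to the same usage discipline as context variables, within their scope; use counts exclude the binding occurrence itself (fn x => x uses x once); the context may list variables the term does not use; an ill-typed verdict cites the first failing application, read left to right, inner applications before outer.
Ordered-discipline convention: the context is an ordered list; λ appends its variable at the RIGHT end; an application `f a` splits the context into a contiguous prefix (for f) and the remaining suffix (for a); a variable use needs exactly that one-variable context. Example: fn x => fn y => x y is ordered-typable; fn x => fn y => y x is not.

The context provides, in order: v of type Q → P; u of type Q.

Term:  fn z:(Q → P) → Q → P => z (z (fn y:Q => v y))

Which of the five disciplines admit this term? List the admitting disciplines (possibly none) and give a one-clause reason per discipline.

admitted by: unrestricted
use counts: v ×1; u ×0; z (λ-bound) ×2; y (λ-bound) ×1
uses in reading order: z, z, v, y
typing: ✓ — ((Q → P) → Q → P) → Q → P
ordered ✗ (z ×2 used more than once (contraction); u left unused)
linear ✗ (z ×2 used more than once (contraction); u left unused)
affine ✗ (z ×2 used more than once (contraction))
relevant ✗ (u left unused)
unrestricted ✓ (type-checks (((Q → P) → Q → P) → Q → P) and nothing is barred)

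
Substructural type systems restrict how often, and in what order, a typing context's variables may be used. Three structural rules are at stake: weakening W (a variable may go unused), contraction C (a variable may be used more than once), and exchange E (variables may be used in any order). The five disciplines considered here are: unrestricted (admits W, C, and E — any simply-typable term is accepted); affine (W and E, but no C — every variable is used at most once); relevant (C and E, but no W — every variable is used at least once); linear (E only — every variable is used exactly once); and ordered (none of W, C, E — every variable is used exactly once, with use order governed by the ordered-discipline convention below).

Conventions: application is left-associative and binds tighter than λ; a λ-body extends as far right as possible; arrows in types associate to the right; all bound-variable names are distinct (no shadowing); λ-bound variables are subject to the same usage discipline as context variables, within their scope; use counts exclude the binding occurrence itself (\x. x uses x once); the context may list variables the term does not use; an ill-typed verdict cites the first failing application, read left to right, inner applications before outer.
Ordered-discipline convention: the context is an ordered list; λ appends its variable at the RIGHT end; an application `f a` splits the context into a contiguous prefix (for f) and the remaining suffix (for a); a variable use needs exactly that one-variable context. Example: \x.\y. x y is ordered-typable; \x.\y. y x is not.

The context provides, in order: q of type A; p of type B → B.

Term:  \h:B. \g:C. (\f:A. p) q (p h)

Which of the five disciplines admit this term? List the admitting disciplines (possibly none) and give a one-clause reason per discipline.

accepted by: unrestricted
counts: q=1, p=2, h (λ-bound)=1, g (λ-bound)=0, f (λ-bound)=0
uses in reading order: p, q, p, h
typing: ✓ — B → C → B
ordered ✗ (repeated use of p ×2; g, f left unused)
linear ✗ (repeated use of p ×2; g, f left unused)
affine ✗ (repeated use of p ×2)
relevant ✗ (g, f left unused)
unrestricted ✓ (simply typable at B → C → B; W, C, E all held)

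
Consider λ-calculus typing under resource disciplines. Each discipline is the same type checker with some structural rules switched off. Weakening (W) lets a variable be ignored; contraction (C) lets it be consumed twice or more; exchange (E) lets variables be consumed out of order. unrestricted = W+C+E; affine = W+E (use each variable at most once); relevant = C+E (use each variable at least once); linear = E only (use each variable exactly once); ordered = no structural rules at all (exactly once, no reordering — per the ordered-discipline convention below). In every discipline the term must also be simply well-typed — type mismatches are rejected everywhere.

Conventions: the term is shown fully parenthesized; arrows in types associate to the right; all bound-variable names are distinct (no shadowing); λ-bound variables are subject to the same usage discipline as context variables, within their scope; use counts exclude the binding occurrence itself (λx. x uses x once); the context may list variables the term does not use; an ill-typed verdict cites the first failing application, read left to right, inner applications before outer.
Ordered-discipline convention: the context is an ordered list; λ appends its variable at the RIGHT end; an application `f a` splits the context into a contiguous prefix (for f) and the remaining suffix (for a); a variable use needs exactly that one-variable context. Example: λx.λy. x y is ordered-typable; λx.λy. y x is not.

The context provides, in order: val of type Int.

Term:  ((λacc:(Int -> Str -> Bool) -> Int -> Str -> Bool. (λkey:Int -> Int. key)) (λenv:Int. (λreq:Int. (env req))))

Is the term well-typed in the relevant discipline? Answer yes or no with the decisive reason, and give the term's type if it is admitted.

no — fails simple typing
counts: val: 0×, acc (λ-bound): 0×, key (λ-bound): 1×, env (λ-bound): 1×, req (λ-bound): 1×
left-to-right use order: key, env, req
typing: ill-typed: can't apply a value of type Int
per-discipline verdicts: ordered ✗, linear ✗, affine ✗, relevant ✗, unrestricted ✗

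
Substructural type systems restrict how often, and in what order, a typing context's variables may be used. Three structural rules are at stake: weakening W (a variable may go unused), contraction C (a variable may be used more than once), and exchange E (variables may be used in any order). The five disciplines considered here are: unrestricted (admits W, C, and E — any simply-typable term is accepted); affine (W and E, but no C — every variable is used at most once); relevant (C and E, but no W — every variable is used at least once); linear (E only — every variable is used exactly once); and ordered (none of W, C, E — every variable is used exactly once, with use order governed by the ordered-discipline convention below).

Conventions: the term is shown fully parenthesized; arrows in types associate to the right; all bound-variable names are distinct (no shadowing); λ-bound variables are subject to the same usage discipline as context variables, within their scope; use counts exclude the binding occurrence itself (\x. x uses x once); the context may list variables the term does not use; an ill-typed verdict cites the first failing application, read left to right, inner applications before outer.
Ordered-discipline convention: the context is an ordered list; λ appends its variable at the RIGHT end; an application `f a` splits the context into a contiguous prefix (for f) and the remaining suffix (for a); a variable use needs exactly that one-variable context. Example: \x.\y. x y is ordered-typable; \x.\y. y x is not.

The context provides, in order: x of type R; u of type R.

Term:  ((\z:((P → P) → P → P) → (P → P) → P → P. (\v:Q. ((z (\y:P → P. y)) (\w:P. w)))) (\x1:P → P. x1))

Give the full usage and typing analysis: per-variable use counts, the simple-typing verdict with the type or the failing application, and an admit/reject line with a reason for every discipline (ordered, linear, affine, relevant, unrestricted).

variable uses: x: 0; u: 0; z (bound): 1; v (bound): 0; y (bound): 1; w (bound): 1; x1 (bound): 1
use order (left to right): z, y, w, x1
typing: ill-typed: argument of type (P → P) → P → P where ((P → P) → P → P) → (P → P) → P → P is required
ordered: ✗, not simply typable
linear: ✗, fails simple typing
affine: ✗, a type mismatch blocks all five
relevant: ✗, the type mismatch rejects it
unrestricted: ✗, not simply typable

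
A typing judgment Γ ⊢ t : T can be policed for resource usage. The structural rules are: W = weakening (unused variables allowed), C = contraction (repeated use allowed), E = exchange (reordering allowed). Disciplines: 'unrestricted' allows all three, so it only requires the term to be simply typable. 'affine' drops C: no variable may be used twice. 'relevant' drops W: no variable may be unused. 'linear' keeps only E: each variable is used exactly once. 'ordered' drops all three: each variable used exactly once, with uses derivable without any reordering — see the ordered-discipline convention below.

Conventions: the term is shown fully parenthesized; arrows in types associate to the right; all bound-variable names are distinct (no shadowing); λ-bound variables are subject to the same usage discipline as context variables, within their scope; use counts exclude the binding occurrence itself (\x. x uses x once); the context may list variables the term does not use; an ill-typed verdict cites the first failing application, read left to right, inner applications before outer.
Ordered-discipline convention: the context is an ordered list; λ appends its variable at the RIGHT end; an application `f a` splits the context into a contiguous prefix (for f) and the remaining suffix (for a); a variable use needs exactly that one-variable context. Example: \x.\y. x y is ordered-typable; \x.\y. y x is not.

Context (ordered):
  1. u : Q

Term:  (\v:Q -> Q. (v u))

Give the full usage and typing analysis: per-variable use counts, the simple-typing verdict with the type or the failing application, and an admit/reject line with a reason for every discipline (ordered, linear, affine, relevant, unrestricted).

counts: u ×1, v (λ-bound) ×1
left-to-right use order: v, u
typing: ✓ — (Q -> Q) -> Q
ordered: ✗ — needs exchange: uses follow v, u
linear: ✓ — exactly-once usage across u, v
affine: ✓ — none of u, v used more than once
relevant: ✓ — u, v: all used, weakening unneeded
unrestricted: ✓ — simply typable at (Q -> Q) -> Q; W, C, E all held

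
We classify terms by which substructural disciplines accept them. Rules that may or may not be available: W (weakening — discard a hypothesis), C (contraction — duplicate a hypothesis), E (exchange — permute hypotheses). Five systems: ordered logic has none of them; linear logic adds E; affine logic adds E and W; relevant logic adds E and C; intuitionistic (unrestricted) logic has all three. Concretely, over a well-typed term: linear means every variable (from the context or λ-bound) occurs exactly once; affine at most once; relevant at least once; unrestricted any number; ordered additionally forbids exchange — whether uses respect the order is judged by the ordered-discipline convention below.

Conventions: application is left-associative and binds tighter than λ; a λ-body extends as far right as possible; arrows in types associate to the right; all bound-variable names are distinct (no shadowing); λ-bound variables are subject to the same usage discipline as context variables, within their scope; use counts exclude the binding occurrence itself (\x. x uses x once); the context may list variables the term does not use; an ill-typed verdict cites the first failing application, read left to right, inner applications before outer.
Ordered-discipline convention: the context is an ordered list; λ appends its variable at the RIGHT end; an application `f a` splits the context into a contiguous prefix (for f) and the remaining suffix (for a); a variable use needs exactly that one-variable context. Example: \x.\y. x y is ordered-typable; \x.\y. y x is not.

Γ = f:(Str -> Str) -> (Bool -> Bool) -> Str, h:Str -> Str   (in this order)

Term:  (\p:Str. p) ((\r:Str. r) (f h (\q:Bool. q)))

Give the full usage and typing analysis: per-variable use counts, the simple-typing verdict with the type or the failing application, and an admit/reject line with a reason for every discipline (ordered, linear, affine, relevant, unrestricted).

usage: f: 1; h: 1; p (λ-bound): 1; r (λ-bound): 1; q (λ-bound): 1
order of uses: p, r, f, h, q
typing: ✓ — Str
ordered ✓ (one use each (f, h, p, r, q); ordered split holds)
linear ✓ (each of f, h, p, r, q used exactly once)
affine ✓ (f, h, p, r, q: no repeats, contraction unneeded)
relevant ✓ (f, h, p, r, q: all used, weakening unneeded)
unrestricted ✓ (type-checks (Str) and nothing is barred)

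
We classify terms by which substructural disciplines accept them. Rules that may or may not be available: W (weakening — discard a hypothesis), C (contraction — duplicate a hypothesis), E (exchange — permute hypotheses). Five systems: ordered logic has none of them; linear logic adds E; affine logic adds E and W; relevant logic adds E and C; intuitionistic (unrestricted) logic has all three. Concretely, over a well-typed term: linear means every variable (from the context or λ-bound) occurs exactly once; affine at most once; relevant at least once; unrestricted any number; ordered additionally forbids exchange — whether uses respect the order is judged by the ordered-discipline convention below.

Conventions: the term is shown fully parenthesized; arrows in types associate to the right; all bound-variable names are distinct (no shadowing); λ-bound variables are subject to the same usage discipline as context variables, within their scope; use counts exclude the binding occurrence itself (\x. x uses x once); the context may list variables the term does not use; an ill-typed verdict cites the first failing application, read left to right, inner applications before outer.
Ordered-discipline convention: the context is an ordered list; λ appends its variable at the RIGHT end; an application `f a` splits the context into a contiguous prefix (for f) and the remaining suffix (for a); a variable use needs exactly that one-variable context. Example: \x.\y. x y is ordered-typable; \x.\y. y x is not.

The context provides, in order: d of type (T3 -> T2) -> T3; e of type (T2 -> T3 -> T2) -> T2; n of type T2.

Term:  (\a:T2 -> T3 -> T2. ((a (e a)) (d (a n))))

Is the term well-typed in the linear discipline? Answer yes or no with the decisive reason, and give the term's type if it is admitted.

no — uses contraction: a ×3
use counts: d: 1, e: 1, n: 1, a (bound): 3
left-to-right use order: a, e, a, d, a, n
typing: well-typed at (T2 -> T3 -> T2) -> T2
summary: ordered ✗; linear ✗; affine ✗; relevant ✓; unrestricted ✓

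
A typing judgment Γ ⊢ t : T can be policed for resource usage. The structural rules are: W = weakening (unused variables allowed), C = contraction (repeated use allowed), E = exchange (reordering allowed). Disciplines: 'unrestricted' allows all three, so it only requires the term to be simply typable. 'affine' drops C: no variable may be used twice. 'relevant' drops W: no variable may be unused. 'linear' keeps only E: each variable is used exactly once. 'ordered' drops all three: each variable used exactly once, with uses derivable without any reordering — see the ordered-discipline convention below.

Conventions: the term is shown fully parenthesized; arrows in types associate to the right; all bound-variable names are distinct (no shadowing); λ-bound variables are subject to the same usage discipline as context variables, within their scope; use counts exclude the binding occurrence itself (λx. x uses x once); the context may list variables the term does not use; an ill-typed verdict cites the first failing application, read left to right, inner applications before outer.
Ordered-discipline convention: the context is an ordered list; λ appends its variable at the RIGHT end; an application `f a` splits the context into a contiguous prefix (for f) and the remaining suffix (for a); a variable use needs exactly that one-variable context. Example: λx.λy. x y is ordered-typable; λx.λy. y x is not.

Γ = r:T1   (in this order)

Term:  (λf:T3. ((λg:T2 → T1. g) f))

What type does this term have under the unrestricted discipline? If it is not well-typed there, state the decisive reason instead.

not well-typed under unrestricted — fails simple typing
counts: r: 0×; f (λ-bound): 1×; g (λ-bound): 1×
uses in reading order: g, f
typing: ill-typed: an application expects T2 → T1 but receives T3
all disciplines: ordered ✗ · linear ✗ · affine ✗ · relevant ✗ · unrestricted ✗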